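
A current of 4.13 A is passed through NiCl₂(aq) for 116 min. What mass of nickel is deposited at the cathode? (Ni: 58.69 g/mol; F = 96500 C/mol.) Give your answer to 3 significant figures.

8.74 g

Charge passed = 4.13 × 6960 = 28740 C
Moles of electrons = 28740 / 96500 = 0.2978 mol
Ni²⁺ + 2e⁻ → Ni, so n(Ni) = 0.2978 / 2 = 0.1489 mol
m = 0.1489 × 58.69 = 8.74 g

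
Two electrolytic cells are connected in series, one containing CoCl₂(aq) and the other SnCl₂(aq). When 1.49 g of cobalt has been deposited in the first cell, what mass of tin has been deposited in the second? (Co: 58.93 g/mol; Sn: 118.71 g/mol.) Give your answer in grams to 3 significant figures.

n(Co) = 1.49 / 58.93 = 0.02528 mol
Co²⁺ + 2e⁻ → Co, so n(e⁻) = 2 × 0.02528 = 0.05056 mol
Same current for the same time ⇒ same n(e⁻) = 0.05056 mol in both cells.
Sn²⁺ + 2e⁻ → Sn, so n(Sn) = 0.05056 / 2 = 0.02528 mol
m(Sn) = 0.02528 × 118.71 = 3.00 g

3.00 g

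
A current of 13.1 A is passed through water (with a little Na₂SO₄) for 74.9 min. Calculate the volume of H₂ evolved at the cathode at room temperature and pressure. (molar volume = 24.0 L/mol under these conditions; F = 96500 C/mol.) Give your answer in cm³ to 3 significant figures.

7320 cm³

Q = It = 13.1 × 4494 = 58870 C
Moles of electrons = 58870 / 96500 = 0.6101 mol
2H⁺ + 2e⁻ → H₂, so n(H₂) = 0.6101 / 2 = 0.3051 mol
V = 0.3051 × 24.0 = 7.322 L
= 7320 cm³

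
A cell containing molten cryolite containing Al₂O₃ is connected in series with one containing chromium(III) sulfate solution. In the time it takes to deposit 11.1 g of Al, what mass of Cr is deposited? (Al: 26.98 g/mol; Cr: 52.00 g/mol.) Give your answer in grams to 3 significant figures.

21.4 g

n(Al) = 11.1 / 26.98 = 0.4114 mol
Al³⁺ + 3e⁻ → Al, so n(e⁻) = 3 × 0.4114 = 1.234 mol
The cells are in series, so the same charge (and hence the same n(e⁻) = 1.234 mol) passes through both.
Cr³⁺ + 3e⁻ → Cr, so n(Cr) = 1.234 / 3 = 0.4113 mol
m(Cr) = 0.4113 × 52.00 = 21.4 g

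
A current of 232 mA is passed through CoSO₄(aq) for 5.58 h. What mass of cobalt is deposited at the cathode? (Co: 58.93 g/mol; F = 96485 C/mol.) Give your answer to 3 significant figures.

Charge passed = 0.232 × 20088 = 4660 C
Moles of electrons = 4660 / 96485 = 0.04830 mol
Co²⁺ + 2e⁻ → Co, so n(Co) = 0.04830 / 2 = 0.02415 mol
m = 0.02415 × 58.93 = 1.42 g

1.42 g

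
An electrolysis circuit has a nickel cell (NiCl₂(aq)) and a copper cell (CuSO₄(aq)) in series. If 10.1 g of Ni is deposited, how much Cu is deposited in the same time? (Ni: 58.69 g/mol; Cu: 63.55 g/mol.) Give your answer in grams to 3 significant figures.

10.9 g

n(Ni) = 10.1 / 58.69 = 0.1721 mol
Ni²⁺ + 2e⁻ → Ni, so n(e⁻) = 2 × 0.1721 = 0.3442 mol
Same current for the same time ⇒ same n(e⁻) = 0.3442 mol in both cells.
Cu²⁺ + 2e⁻ → Cu, so n(Cu) = 0.3442 / 2 = 0.1721 mol
m(Cu) = 0.1721 × 63.55 = 10.9 g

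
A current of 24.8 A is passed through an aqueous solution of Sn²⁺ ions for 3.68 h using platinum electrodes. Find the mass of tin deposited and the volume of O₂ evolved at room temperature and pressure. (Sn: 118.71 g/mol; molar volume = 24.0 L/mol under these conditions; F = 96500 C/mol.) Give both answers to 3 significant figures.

202 g Sn; 20.4 L O₂

Q = 24.8 × 13248 = 3.286×10^5 C; n(e⁻) = 3.286×10^5 / 96500 = 3.405 mol
Cathode: Sn²⁺ + 2e⁻ → Sn → n(Sn) = 3.405/2 = 1.703 mol → 202 g
Anode: 2H₂O → O₂ + 4H⁺ + 4e⁻ → n(O₂) = 3.405/4 = 0.8513 mol → 20.4 L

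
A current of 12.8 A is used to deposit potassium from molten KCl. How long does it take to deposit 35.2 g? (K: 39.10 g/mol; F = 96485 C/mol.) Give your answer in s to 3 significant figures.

6790 s

n(K) = 35.2 / 39.10 = 0.9003 mol
K⁺ + e⁻ → K, so n(e⁻) = 0.9003 mol
Q = 0.9003 × 96485 = 86870 C
t = Q / I = 86870 / 12.8 = 6787 s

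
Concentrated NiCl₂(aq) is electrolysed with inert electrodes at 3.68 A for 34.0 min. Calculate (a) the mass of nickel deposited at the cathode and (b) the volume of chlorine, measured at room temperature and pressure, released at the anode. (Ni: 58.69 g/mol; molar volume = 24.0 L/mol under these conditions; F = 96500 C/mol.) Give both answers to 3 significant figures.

Q = 3.68 × 2040 = 7507 C; n(e⁻) = 7507 / 96500 = 0.07779 mol
Cathode: Ni²⁺ + 2e⁻ → Ni → n(Ni) = 0.07779/2 = 0.03890 mol → 2.28 g
Anode: 2Cl⁻ → Cl₂ + 2e⁻ → n(Cl₂) = 0.07779/2 = 0.03890 mol → 0.934 L

2.28 g Ni; 0.934 L Cl₂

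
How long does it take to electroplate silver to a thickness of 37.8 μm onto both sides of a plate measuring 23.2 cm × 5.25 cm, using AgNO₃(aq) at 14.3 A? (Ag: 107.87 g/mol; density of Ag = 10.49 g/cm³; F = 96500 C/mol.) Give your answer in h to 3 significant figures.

Plated area = 2 × 23.2 × 5.25 = 243.6 cm²
Volume = 243.6 × 37.8×10⁻⁴ cm = 0.9208 cm³
m(Ag) = 0.9208 × 10.49 = 9.659 g
n(Ag) = 9.659 / 107.87 = 0.08954 mol; n(e⁻) = 0.08954 mol
Q = 0.08954 × 96500 = 8641 C
t = 8641 / 14.3 = 604.3 s = 0.168 h

0.168 h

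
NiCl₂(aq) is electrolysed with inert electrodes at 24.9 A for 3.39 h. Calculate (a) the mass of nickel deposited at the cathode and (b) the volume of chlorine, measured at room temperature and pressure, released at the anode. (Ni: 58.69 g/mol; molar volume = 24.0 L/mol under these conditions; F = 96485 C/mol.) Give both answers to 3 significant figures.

92.4 g Ni; 37.8 L Cl₂

Q = 24.9 × 12204 = 3.039×10^5 C; n(e⁻) = 3.039×10^5 / 96485 = 3.150 mol
Cathode: Ni²⁺ + 2e⁻ → Ni → n(Ni) = 3.150/2 = 1.575 mol → 92.4 g
Anode: 2Cl⁻ → Cl₂ + 2e⁻ → n(Cl₂) = 3.150/2 = 1.575 mol → 37.8 L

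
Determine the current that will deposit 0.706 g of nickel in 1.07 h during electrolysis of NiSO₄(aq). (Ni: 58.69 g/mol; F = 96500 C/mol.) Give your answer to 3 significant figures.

0.603 A

n(Ni) = 0.706 / 58.69 = 0.01203 mol
Ni²⁺ + 2e⁻ → Ni, so n(e⁻) = 2 × 0.01203 = 0.02406 mol
Q = 0.02406 × 96500 = 2322 C
I = Q / t = 2322 / 3852 s = 0.603 A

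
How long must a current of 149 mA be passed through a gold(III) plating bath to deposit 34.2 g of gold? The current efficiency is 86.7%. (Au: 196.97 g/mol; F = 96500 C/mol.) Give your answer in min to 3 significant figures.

6490 min

n(Au) = 34.2 / 196.97 = 0.1736 mol
Au³⁺ + 3e⁻ → Au, so n(e⁻) = 3 × 0.1736 = 0.5208 mol
Q = 0.5208 × 96500 / 0.867 = 57970 C
t = Q / I = 57970 / 0.149 = 3.891×10^5 s = 6490 min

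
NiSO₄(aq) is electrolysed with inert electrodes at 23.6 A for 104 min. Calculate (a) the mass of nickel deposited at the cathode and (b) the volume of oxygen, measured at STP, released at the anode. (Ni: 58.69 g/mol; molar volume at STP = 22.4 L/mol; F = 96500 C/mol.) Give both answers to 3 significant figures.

44.8 g Ni; 8.55 L O₂

Q = 23.6 × 6240 = 1.473×10^5 C; n(e⁻) = 1.473×10^5 / 96500 = 1.526 mol
Cathode: Ni²⁺ + 2e⁻ → Ni → n(Ni) = 1.526/2 = 0.7630 mol → 44.8 g
Anode: 2H₂O → O₂ + 4H⁺ + 4e⁻ → n(O₂) = 1.526/4 = 0.3815 mol → 8.55 L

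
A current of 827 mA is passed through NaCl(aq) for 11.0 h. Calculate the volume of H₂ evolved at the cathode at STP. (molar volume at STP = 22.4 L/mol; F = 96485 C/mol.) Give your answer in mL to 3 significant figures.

3800 mL

Charge passed = 0.827 × 39600 = 32750 C
n(e⁻) = 32750 / 96485 = 0.3394 mol
2H⁺ + 2e⁻ → H₂, so n(H₂) = 0.3394 / 2 = 0.1697 mol
V = 0.1697 × 22.4 = 3.801 L
= 3800 mL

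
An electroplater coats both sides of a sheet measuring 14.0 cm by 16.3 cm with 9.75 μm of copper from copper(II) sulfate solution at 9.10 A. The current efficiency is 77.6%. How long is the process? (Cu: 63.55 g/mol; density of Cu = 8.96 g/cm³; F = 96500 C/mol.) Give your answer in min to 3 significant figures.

28.6 min

Plated area = 2 × 14.0 × 16.3 = 456.4 cm²
Volume = 456.4 × 9.75×10⁻⁴ cm = 0.4450 cm³
m(Cu) = 0.4450 × 8.96 = 3.987 g
n(Cu) = 3.987 / 63.55 = 0.06274 mol; n(e⁻) = 2 × 0.06274 = 0.1255 mol
Q = 0.1255 × 96500 / 0.776 = 15610 C
t = 15610 / 9.10 = 1715 s = 28.6 min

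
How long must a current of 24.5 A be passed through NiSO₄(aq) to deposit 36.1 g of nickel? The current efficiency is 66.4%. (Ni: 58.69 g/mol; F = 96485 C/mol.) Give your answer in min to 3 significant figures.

122 min

n(Ni) = 36.1 / 58.69 = 0.6151 mol
Ni²⁺ + 2e⁻ → Ni, so n(e⁻) = 2 × 0.6151 = 1.230 mol
Q = 1.230 × 96485 / 0.664 = 1.787×10^5 C
t = Q / I = 1.787×10^5 / 24.5 = 7294 s = 122 min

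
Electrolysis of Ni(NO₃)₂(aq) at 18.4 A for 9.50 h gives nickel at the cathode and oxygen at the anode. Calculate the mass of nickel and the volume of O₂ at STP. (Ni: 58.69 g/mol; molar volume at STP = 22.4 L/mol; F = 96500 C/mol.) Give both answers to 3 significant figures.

191 g Ni; 36.5 L O₂

Q = 18.4 × 34200 = 6.293×10^5 C; n(e⁻) = 6.293×10^5 / 96500 = 6.521 mol
Cathode: Ni²⁺ + 2e⁻ → Ni → n(Ni) = 6.521/2 = 3.261 mol → 191 g
Anode: 2H₂O → O₂ + 4H⁺ + 4e⁻ → n(O₂) = 6.521/4 = 1.630 mol → 36.5 L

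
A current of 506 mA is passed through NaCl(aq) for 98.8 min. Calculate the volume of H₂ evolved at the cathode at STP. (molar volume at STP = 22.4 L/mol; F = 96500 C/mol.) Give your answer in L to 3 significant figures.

0.348 L

Q = It = 0.506 × 5928 = 3000 C
Moles of electrons = 3000 / 96500 = 0.03109 mol
2H⁺ + 2e⁻ → H₂, so n(H₂) = 0.03109 / 2 = 0.01555 mol
V = 0.01555 × 22.4 = 0.3483 L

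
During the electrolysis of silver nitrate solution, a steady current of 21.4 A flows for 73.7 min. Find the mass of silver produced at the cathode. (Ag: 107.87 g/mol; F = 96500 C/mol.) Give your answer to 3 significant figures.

106 g

Charge passed = 21.4 × 4422 = 94630 C
n(e⁻) = 94630 / 96500 = 0.9806 mol
Ag⁺ + e⁻ → Ag, so n(Ag) = 0.9806 mol
m = 0.9806 × 107.87 = 106 g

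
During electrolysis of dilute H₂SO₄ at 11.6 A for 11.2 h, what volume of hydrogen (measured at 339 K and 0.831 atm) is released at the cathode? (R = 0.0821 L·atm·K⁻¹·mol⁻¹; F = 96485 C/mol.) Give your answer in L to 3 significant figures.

Charge passed = 11.6 × 40320 = 4.677×10^5 C
Moles of electrons = 4.677×10^5 / 96485 = 4.847 mol
2H⁺ + 2e⁻ → H₂, so n(H₂) = 4.847 / 2 = 2.424 mol
V = nRT/P = 2.424 × 0.0821 × 339 / 0.831 = 81.18 L

81.2 L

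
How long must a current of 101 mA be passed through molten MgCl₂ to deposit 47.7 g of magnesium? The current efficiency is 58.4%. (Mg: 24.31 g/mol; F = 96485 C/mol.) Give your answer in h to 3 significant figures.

n(Mg) = 47.7 / 24.31 = 1.962 mol
Mg²⁺ + 2e⁻ → Mg, so n(e⁻) = 2 × 1.962 = 3.924 mol
Q = 3.924 × 96485 / 0.584 = 6.483×10^5 C
t = Q / I = 6.483×10^5 / 0.101 = 6.419×10^6 s = 1780 h

1780 h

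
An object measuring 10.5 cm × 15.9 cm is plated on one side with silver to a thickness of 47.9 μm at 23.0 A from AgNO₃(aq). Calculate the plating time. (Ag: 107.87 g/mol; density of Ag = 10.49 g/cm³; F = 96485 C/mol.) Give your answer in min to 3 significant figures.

Plated area = 10.5 × 15.9 = 167.0 cm²
Volume = 167.0 × 47.9×10⁻⁴ cm = 0.7999 cm³
m(Ag) = 0.7999 × 10.49 = 8.391 g
n(Ag) = 8.391 / 107.87 = 0.07779 mol; n(e⁻) = 0.07779 mol
Q = 0.07779 × 96485 = 7506 C
t = 7506 / 23.0 = 326.3 s = 5.44 min

5.44 min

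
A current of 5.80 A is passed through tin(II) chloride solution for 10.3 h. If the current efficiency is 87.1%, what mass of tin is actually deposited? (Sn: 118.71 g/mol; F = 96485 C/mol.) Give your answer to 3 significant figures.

115 g

Q = 5.80 × 37080 = 2.151×10^5 C
n(e⁻) = 2.151×10^5 / 96485 = 2.229 mol
Sn²⁺ + 2e⁻ → Sn, so theoretical m(Sn) = 1.115 × 118.71 = 132.4 g
Actual mass = 87.1% × 132.4 = 115 g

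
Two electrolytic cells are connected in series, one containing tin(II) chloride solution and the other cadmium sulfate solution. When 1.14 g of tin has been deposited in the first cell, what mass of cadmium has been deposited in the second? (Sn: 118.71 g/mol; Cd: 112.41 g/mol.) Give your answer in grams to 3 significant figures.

1.08 g

n(Sn) = 1.14 / 118.71 = 0.009603 mol
Sn²⁺ + 2e⁻ → Sn, so n(e⁻) = 2 × 0.009603 = 0.01921 mol
Since the cells are in series, n(e⁻) in the Cd cell is also 0.01921 mol.
Cd²⁺ + 2e⁻ → Cd, so n(Cd) = 0.01921 / 2 = 0.009605 mol
m(Cd) = 0.009605 × 112.41 = 1.08 g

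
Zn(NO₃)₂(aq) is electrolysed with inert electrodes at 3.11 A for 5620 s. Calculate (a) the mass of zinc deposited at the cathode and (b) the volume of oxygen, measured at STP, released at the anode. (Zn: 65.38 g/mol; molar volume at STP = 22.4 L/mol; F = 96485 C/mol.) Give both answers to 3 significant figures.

5.92 g Zn; 1.01 L O₂

Q = 3.11 × 5620 = 17480 C; n(e⁻) = 17480 / 96485 = 0.1812 mol
Cathode: Zn²⁺ + 2e⁻ → Zn → n(Zn) = 0.1812/2 = 0.09060 mol → 5.92 g
Anode: 2H₂O → O₂ + 4H⁺ + 4e⁻ → n(O₂) = 0.1812/4 = 0.04530 mol → 1.01 L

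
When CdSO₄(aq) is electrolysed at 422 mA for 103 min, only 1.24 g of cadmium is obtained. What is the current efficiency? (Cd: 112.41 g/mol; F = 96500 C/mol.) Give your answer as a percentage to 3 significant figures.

81.6%

Q = 0.422 × 6180 = 2608 C
n(e⁻) = 2608 / 96500 = 0.02703 mol
Cd²⁺ + 2e⁻ → Cd, so theoretical n(Cd) = 0.01352 mol → 1.520 g
Efficiency = 1.24 / 1.520 = 0.8158 = 81.6%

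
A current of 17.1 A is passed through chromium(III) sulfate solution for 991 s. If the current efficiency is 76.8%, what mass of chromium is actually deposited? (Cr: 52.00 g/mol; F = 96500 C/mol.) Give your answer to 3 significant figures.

2.34 g

Q = 17.1 × 991 = 16950 C
n(e⁻) = 16950 / 96500 = 0.1756 mol
Cr³⁺ + 3e⁻ → Cr, so theoretical m(Cr) = 0.05853 × 52.00 = 3.044 g
Actual mass = 76.8% × 3.044 = 2.34 g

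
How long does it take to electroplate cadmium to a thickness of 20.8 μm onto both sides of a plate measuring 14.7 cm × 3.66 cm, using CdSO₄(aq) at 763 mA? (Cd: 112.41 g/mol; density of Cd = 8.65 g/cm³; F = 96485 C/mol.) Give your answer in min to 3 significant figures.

Plated area = 2 × 14.7 × 3.66 = 107.6 cm²
Volume = 107.6 × 20.8×10⁻⁴ cm = 0.2238 cm³
m(Cd) = 0.2238 × 8.65 = 1.936 g
n(Cd) = 1.936 / 112.41 = 0.01722 mol; n(e⁻) = 2 × 0.01722 = 0.03444 mol
Q = 0.03444 × 96485 = 3323 C
t = 3323 / 0.763 = 4355 s = 72.6 min

72.6 min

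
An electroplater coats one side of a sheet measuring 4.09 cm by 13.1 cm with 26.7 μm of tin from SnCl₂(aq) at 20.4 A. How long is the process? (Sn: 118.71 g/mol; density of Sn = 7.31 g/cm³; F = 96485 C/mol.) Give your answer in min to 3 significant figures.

Plated area = 4.09 × 13.1 = 53.58 cm²
Volume = 53.58 × 26.7×10⁻⁴ cm = 0.1431 cm³
m(Sn) = 0.1431 × 7.31 = 1.046 g
n(Sn) = 1.046 / 118.71 = 0.008811 mol; n(e⁻) = 2 × 0.008811 = 0.01762 mol
Q = 0.01762 × 96485 = 1700 C
t = 1700 / 20.4 = 83.33 s = 1.39 min

1.39 min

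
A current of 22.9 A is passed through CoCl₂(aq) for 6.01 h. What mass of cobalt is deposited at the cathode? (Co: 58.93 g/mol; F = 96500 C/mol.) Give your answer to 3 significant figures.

151 g

Q = It = 22.9 × 21636 = 4.955×10^5 C
n(e⁻) = 4.955×10^5 / 96500 = 5.135 mol
Co²⁺ + 2e⁻ → Co, so n(Co) = 5.135 / 2 = 2.568 mol
m = 2.568 × 58.93 = 151 g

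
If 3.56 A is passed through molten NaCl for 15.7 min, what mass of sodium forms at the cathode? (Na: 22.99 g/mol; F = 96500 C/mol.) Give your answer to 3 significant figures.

0.799 g

Q = It = 3.56 × 942 = 3354 C
n(e⁻) = Q/F = 3354/96500 = 0.03476 mol
Na⁺ + e⁻ → Na, so n(Na) = 0.03476 mol
m = 0.03476 × 22.99 = 0.799 g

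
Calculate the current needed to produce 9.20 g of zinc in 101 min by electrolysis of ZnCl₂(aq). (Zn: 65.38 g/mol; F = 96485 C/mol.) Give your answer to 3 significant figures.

4.48 A

n(Zn) = 9.20 / 65.38 = 0.1407 mol
Zn²⁺ + 2e⁻ → Zn, so n(e⁻) = 2 × 0.1407 = 0.2814 mol
Q = 0.2814 × 96485 = 27150 C
I = Q / t = 27150 / 6060 s = 4.48 A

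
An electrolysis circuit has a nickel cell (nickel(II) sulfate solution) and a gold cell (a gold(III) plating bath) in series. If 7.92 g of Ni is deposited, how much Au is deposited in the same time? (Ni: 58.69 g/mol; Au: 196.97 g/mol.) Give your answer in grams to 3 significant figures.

n(Ni) = 7.92 / 58.69 = 0.1349 mol
Ni²⁺ + 2e⁻ → Ni, so n(e⁻) = 2 × 0.1349 = 0.2698 mol
Since the cells are in series, n(e⁻) in the Au cell is also 0.2698 mol.
Au³⁺ + 3e⁻ → Au, so n(Au) = 0.2698 / 3 = 0.08993 mol
m(Au) = 0.08993 × 196.97 = 17.7 g

17.7 g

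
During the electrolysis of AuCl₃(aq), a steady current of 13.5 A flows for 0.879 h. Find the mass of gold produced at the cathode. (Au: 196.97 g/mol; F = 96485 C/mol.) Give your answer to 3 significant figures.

29.1 g

Q = It = 13.5 × 3164.4 = 42720 C
n(e⁻) = 42720 / 96485 = 0.4428 mol
Au³⁺ + 3e⁻ → Au, so n(Au) = 0.4428 / 3 = 0.1476 mol
m = 0.1476 × 196.97 = 29.1 g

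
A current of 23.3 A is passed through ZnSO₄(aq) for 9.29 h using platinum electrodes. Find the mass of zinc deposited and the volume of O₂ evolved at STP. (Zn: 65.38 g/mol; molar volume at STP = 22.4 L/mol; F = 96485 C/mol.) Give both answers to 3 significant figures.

264 g Zn; 45.2 L O₂

Q = 23.3 × 33444 = 7.792×10^5 C; n(e⁻) = 7.792×10^5 / 96485 = 8.076 mol
Cathode: Zn²⁺ + 2e⁻ → Zn → n(Zn) = 8.076/2 = 4.038 mol → 264 g
Anode: 2H₂O → O₂ + 4H⁺ + 4e⁻ → n(O₂) = 8.076/4 = 2.019 mol → 45.2 L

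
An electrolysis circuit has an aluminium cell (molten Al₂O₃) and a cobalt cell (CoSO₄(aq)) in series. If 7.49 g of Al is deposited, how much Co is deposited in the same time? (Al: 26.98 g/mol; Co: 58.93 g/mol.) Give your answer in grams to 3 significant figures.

24.5 g

n(Al) = 7.49 / 26.98 = 0.2776 mol
Al³⁺ + 3e⁻ → Al, so n(e⁻) = 3 × 0.2776 = 0.8328 mol
Same current for the same time ⇒ same n(e⁻) = 0.8328 mol in both cells.
Co²⁺ + 2e⁻ → Co, so n(Co) = 0.8328 / 2 = 0.4164 mol
m(Co) = 0.4164 × 58.93 = 24.5 g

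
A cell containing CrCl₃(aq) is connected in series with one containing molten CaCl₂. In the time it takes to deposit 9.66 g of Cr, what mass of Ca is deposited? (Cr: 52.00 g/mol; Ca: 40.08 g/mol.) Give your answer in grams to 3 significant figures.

11.2 g

n(Cr) = 9.66 / 52.00 = 0.1858 mol
Cr³⁺ + 3e⁻ → Cr, so n(e⁻) = 3 × 0.1858 = 0.5574 mol
In series, the same 0.5574 mol of electrons flows through the second cell.
Ca²⁺ + 2e⁻ → Ca, so n(Ca) = 0.5574 / 2 = 0.2787 mol
m(Ca) = 0.2787 × 40.08 = 11.2 g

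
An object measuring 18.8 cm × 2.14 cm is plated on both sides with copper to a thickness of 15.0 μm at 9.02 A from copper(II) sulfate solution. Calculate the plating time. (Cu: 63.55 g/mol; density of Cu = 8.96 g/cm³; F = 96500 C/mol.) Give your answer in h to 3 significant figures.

0.101 h

Plated area = 2 × 18.8 × 2.14 = 80.46 cm²
Volume = 80.46 × 15.0×10⁻⁴ cm = 0.1207 cm³
m(Cu) = 0.1207 × 8.96 = 1.081 g
n(Cu) = 1.081 / 63.55 = 0.01701 mol; n(e⁻) = 2 × 0.01701 = 0.03402 mol
Q = 0.03402 × 96500 = 3283 C
t = 3283 / 9.02 = 364.0 s = 0.101 h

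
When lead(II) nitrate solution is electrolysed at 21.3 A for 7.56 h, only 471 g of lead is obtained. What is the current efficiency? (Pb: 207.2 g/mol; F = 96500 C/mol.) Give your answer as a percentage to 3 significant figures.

75.7%

Q = 21.3 × 27216 = 5.797×10^5 C
n(e⁻) = 5.797×10^5 / 96500 = 6.007 mol
Pb²⁺ + 2e⁻ → Pb, so theoretical n(Pb) = 3.004 mol → 622.4 g
Efficiency = 471 / 622.4 = 0.7567 = 75.7%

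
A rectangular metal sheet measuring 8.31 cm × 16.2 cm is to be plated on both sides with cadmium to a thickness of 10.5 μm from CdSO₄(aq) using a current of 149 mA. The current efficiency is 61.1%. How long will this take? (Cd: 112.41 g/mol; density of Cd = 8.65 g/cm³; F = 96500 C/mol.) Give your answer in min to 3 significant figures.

769 min

Plated area = 2 × 8.31 × 16.2 = 269.2 cm²
Volume = 269.2 × 10.5×10⁻⁴ cm = 0.2827 cm³
m(Cd) = 0.2827 × 8.65 = 2.445 g
n(Cd) = 2.445 / 112.41 = 0.02175 mol; n(e⁻) = 2 × 0.02175 = 0.04350 mol
Q = 0.04350 × 96500 / 0.611 = 6870 C
t = 6870 / 0.149 = 46110 s = 769 min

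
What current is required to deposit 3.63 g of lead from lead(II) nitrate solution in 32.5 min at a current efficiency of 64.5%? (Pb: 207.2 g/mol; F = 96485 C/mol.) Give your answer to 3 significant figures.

2.69 A

n(Pb) = 3.63 / 207.2 = 0.01752 mol
Pb²⁺ + 2e⁻ → Pb, so n(e⁻) = 2 × 0.01752 = 0.03504 mol
Q = 0.03504 × 96485 / 0.645 = 5242 C
I = Q / t = 5242 / 1950 s = 2.69 A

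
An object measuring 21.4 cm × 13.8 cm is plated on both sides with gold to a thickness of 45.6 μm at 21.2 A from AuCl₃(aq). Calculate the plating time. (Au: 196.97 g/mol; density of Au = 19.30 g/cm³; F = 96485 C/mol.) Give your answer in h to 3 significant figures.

1.00 h

Plated area = 2 × 21.4 × 13.8 = 590.6 cm²
Volume = 590.6 × 45.6×10⁻⁴ cm = 2.693 cm³
m(Au) = 2.693 × 19.30 = 51.97 g
n(Au) = 51.97 / 196.97 = 0.2638 mol; n(e⁻) = 3 × 0.2638 = 0.7914 mol
Q = 0.7914 × 96485 = 76360 C
t = 76360 / 21.2 = 3602 s = 1.00 h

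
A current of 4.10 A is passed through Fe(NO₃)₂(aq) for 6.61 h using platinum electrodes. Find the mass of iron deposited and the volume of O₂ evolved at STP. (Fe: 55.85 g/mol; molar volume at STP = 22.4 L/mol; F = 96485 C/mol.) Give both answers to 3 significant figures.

28.2 g Fe; 5.66 L O₂

Q = 4.10 × 23796 = 97560 C; n(e⁻) = 97560 / 96485 = 1.011 mol
Cathode: Fe²⁺ + 2e⁻ → Fe → n(Fe) = 1.011/2 = 0.5055 mol → 28.2 g
Anode: 2H₂O → O₂ + 4H⁺ + 4e⁻ → n(O₂) = 1.011/4 = 0.2528 mol → 5.66 L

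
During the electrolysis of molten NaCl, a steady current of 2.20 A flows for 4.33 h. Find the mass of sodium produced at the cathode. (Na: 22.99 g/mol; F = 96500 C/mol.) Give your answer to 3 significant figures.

8.17 g

Charge passed = 2.20 × 15588 = 34290 C
n(e⁻) = 34290 / 96500 = 0.3553 mol
Na⁺ + e⁻ → Na, so n(Na) = 0.3553 mol
m = 0.3553 × 22.99 = 8.17 g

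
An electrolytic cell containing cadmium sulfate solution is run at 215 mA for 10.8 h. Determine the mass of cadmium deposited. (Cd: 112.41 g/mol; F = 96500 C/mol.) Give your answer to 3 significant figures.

Q = It = 0.215 × 38880 = 8359 C
Moles of electrons = 8359 / 96500 = 0.08662 mol
Cd²⁺ + 2e⁻ → Cd, so n(Cd) = 0.08662 / 2 = 0.04331 mol
m = 0.04331 × 112.41 = 4.87 g

4.87 g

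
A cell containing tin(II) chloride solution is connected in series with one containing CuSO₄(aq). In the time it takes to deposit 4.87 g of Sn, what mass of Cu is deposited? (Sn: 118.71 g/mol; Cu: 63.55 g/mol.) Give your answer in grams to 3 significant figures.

n(Sn) = 4.87 / 118.71 = 0.04102 mol
Sn²⁺ + 2e⁻ → Sn, so n(e⁻) = 2 × 0.04102 = 0.08204 mol
Same current for the same time ⇒ same n(e⁻) = 0.08204 mol in both cells.
Cu²⁺ + 2e⁻ → Cu, so n(Cu) = 0.08204 / 2 = 0.04102 mol
m(Cu) = 0.04102 × 63.55 = 2.61 g

2.61 g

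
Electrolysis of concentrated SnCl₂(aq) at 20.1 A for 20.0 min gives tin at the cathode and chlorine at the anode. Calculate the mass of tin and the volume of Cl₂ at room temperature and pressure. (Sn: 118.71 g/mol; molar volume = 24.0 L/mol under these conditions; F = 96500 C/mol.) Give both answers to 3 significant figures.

Q = 20.1 × 1200 = 24120 C; n(e⁻) = 24120 / 96500 = 0.2499 mol
Cathode: Sn²⁺ + 2e⁻ → Sn → n(Sn) = 0.2499/2 = 0.1250 mol → 14.8 g
Anode: 2Cl⁻ → Cl₂ + 2e⁻ → n(Cl₂) = 0.2499/2 = 0.1250 mol → 3.00 L

14.8 g Sn; 3.00 L Cl₂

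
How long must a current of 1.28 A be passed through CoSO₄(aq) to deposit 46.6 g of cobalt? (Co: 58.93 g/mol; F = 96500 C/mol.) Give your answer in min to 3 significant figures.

n(Co) = 46.6 / 58.93 = 0.7908 mol
Co²⁺ + 2e⁻ → Co, so n(e⁻) = 2 × 0.7908 = 1.582 mol
Q = 1.582 × 96500 = 1.527×10^5 C
t = Q / I = 1.527×10^5 / 1.28 = 1.193×10^5 s = 1990 min

1990 min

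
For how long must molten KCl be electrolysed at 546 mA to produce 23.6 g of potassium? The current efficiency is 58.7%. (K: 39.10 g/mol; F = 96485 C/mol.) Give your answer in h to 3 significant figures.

n(K) = 23.6 / 39.10 = 0.6036 mol
K⁺ + e⁻ → K, so n(e⁻) = 0.6036 mol
Q = 0.6036 × 96485 / 0.587 = 99210 C
t = Q / I = 99210 / 0.546 = 1.817×10^5 s = 50.5 h

50.5 h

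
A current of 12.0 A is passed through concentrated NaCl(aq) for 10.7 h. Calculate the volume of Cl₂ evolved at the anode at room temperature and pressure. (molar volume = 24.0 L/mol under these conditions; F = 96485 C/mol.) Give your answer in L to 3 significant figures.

57.5 L

Q = 12.0 A × 38520 s = 4.622×10^5 C
n(e⁻) = Q/F = 4.622×10^5/96485 = 4.790 mol
2Cl⁻ → Cl₂ + 2e⁻, so n(Cl₂) = 4.790 / 2 = 2.395 mol
V = 2.395 × 24.0 = 57.48 L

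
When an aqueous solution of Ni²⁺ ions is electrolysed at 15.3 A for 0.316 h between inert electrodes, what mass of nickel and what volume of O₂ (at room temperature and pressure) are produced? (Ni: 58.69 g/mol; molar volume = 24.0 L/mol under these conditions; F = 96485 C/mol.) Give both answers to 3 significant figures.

5.29 g Ni; 1.08 L O₂

Q = 15.3 × 1137.6 = 17410 C; n(e⁻) = 17410 / 96485 = 0.1804 mol
Cathode: Ni²⁺ + 2e⁻ → Ni → n(Ni) = 0.1804/2 = 0.09020 mol → 5.29 g
Anode: 2H₂O → O₂ + 4H⁺ + 4e⁻ → n(O₂) = 0.1804/4 = 0.04510 mol → 1.08 L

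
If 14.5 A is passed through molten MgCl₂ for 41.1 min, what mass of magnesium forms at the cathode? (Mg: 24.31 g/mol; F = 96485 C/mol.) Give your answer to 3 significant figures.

4.50 g

Charge passed = 14.5 × 2466 = 35760 C
n(e⁻) = Q/F = 35760/96485 = 0.3706 mol
Mg²⁺ + 2e⁻ → Mg, so n(Mg) = 0.3706 / 2 = 0.1853 mol
m = 0.1853 × 24.31 = 4.50 g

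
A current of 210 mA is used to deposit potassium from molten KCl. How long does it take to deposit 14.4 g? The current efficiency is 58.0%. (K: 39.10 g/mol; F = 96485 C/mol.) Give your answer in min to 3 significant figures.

n(K) = 14.4 / 39.10 = 0.3683 mol
K⁺ + e⁻ → K, so n(e⁻) = 0.3683 mol
Q = 0.3683 × 96485 / 0.580 = 61270 C
t = Q / I = 61270 / 0.210 = 2.918×10^5 s = 4860 min

4860 min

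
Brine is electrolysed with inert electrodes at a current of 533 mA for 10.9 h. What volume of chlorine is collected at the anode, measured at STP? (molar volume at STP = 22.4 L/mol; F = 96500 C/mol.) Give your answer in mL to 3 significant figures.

Q = It = 0.533 × 39240 = 20910 C
Moles of electrons = 20910 / 96500 = 0.2167 mol
2Cl⁻ → Cl₂ + 2e⁻, so n(Cl₂) = 0.2167 / 2 = 0.1084 mol
V = 0.1084 × 22.4 = 2.428 L
= 2430 mL

2430 mL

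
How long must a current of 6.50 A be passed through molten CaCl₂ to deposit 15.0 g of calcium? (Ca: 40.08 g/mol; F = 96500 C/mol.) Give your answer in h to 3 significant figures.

3.09 h

n(Ca) = 15.0 / 40.08 = 0.3743 mol
Ca²⁺ + 2e⁻ → Ca, so n(e⁻) = 2 × 0.3743 = 0.7486 mol
Q = 0.7486 × 96500 = 72240 C
t = Q / I = 72240 / 6.50 = 11110 s = 3.09 h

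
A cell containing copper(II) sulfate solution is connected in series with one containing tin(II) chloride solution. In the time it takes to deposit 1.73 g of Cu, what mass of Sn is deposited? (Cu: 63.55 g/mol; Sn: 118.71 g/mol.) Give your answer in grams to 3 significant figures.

n(Cu) = 1.73 / 63.55 = 0.02722 mol
Cu²⁺ + 2e⁻ → Cu, so n(e⁻) = 2 × 0.02722 = 0.05444 mol
Same current for the same time ⇒ same n(e⁻) = 0.05444 mol in both cells.
Sn²⁺ + 2e⁻ → Sn, so n(Sn) = 0.05444 / 2 = 0.02722 mol
m(Sn) = 0.02722 × 118.71 = 3.23 g

3.23 g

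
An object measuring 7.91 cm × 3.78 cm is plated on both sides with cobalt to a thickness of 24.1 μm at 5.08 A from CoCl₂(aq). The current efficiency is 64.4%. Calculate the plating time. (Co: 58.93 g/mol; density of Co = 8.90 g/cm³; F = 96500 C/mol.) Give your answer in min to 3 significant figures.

Plated area = 2 × 7.91 × 3.78 = 59.80 cm²
Volume = 59.80 × 24.1×10⁻⁴ cm = 0.1441 cm³
m(Co) = 0.1441 × 8.90 = 1.282 g
n(Co) = 1.282 / 58.93 = 0.02175 mol; n(e⁻) = 2 × 0.02175 = 0.04350 mol
Q = 0.04350 × 96500 / 0.644 = 6518 C
t = 6518 / 5.08 = 1283 s = 21.4 min

21.4 min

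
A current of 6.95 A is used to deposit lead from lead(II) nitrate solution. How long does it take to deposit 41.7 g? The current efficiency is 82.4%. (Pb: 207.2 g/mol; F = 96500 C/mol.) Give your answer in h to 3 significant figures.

n(Pb) = 41.7 / 207.2 = 0.2013 mol
Pb²⁺ + 2e⁻ → Pb, so n(e⁻) = 2 × 0.2013 = 0.4026 mol
Q = 0.4026 × 96500 / 0.824 = 47150 C
t = Q / I = 47150 / 6.95 = 6784 s = 1.88 h

1.88 h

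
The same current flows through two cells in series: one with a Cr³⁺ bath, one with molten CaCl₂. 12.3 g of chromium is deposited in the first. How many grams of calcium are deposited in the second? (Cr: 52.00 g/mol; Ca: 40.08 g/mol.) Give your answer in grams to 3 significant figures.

n(Cr) = 12.3 / 52.00 = 0.2365 mol
Cr³⁺ + 3e⁻ → Cr, so n(e⁻) = 3 × 0.2365 = 0.7095 mol
Same current for the same time ⇒ same n(e⁻) = 0.7095 mol in both cells.
Ca²⁺ + 2e⁻ → Ca, so n(Ca) = 0.7095 / 2 = 0.3548 mol
m(Ca) = 0.3548 × 40.08 = 14.2 g

14.2 g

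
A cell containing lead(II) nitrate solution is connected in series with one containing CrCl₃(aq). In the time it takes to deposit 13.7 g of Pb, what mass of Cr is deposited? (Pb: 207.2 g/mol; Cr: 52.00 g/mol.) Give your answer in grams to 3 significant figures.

2.29 g

n(Pb) = 13.7 / 207.2 = 0.06612 mol
Pb²⁺ + 2e⁻ → Pb, so n(e⁻) = 2 × 0.06612 = 0.1322 mol
In series, the same 0.1322 mol of electrons flows through the second cell.
Cr³⁺ + 3e⁻ → Cr, so n(Cr) = 0.1322 / 3 = 0.04407 mol
m(Cr) = 0.04407 × 52.00 = 2.29 g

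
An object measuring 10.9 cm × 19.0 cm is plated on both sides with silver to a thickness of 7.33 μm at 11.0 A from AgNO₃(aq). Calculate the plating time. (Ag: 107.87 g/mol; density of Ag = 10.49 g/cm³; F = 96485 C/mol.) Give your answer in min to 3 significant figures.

4.32 min

Plated area = 2 × 10.9 × 19.0 = 414.2 cm²
Volume = 414.2 × 7.33×10⁻⁴ cm = 0.3036 cm³
m(Ag) = 0.3036 × 10.49 = 3.185 g
n(Ag) = 3.185 / 107.87 = 0.02953 mol; n(e⁻) = 0.02953 mol
Q = 0.02953 × 96485 = 2849 C
t = 2849 / 11.0 = 259.0 s = 4.32 min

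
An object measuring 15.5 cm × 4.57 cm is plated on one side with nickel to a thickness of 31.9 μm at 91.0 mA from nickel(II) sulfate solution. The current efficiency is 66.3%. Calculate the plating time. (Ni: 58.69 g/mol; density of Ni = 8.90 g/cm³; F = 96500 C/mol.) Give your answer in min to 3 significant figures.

Plated area = 15.5 × 4.57 = 70.84 cm²
Volume = 70.84 × 31.9×10⁻⁴ cm = 0.2260 cm³
m(Ni) = 0.2260 × 8.90 = 2.011 g
n(Ni) = 2.011 / 58.69 = 0.03426 mol; n(e⁻) = 2 × 0.03426 = 0.06852 mol
Q = 0.06852 × 96500 / 0.663 = 9973 C
t = 9973 / 0.0910 = 1.096×10^5 s = 1830 min

1830 min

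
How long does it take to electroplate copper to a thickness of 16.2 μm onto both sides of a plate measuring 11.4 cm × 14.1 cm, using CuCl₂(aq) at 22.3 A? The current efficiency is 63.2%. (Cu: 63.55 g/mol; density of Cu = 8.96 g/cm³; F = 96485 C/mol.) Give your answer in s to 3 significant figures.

1010 s

Plated area = 2 × 11.4 × 14.1 = 321.5 cm²
Volume = 321.5 × 16.2×10⁻⁴ cm = 0.5208 cm³
m(Cu) = 0.5208 × 8.96 = 4.666 g
n(Cu) = 4.666 / 63.55 = 0.07342 mol; n(e⁻) = 2 × 0.07342 = 0.1468 mol
Q = 0.1468 × 96485 / 0.632 = 22410 C
t = 22410 / 22.3 = 1005 s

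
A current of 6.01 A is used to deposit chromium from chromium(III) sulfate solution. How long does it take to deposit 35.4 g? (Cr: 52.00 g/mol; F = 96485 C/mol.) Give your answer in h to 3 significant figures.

n(Cr) = 35.4 / 52.00 = 0.6808 mol
Cr³⁺ + 3e⁻ → Cr, so n(e⁻) = 3 × 0.6808 = 2.042 mol
Q = 2.042 × 96485 = 1.970×10^5 C
t = Q / I = 1.970×10^5 / 6.01 = 32780 s = 9.11 h

9.11 h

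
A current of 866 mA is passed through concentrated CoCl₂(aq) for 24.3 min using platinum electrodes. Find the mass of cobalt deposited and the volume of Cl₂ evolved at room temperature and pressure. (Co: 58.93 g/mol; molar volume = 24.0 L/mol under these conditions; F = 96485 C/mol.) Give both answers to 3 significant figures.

0.386 g Co; 0.157 L Cl₂

Q = 0.866 × 1458 = 1263 C; n(e⁻) = 1263 / 96485 = 0.01309 mol
Cathode: Co²⁺ + 2e⁻ → Co → n(Co) = 0.01309/2 = 0.006545 mol → 0.386 g
Anode: 2Cl⁻ → Cl₂ + 2e⁻ → n(Cl₂) = 0.01309/2 = 0.006545 mol → 0.157 L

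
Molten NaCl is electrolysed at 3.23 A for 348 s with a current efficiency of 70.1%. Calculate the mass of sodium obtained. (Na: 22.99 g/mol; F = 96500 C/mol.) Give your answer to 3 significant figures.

Q = 3.23 × 348 = 1124 C
n(e⁻) = 1124 / 96500 = 0.01165 mol
Na⁺ + e⁻ → Na, so theoretical m(Na) = 0.01165 × 22.99 = 0.2678 g
Actual mass = 70.1% × 0.2678 = 0.188 g

0.188 g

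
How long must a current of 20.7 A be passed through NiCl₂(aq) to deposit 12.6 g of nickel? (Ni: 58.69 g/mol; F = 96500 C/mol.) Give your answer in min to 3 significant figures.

n(Ni) = 12.6 / 58.69 = 0.2147 mol
Ni²⁺ + 2e⁻ → Ni, so n(e⁻) = 2 × 0.2147 = 0.4294 mol
Q = 0.4294 × 96500 = 41440 C
t = Q / I = 41440 / 20.7 = 2002 s = 33.4 min

33.4 min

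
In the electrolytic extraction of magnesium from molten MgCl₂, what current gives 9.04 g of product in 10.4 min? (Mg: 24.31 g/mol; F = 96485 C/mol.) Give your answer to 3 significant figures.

115 A

n(Mg) = 9.04 / 24.31 = 0.3719 mol
Mg²⁺ + 2e⁻ → Mg, so n(e⁻) = 2 × 0.3719 = 0.7438 mol
Q = 0.7438 × 96485 = 71770 C
I = Q / t = 71770 / 624 s = 115 A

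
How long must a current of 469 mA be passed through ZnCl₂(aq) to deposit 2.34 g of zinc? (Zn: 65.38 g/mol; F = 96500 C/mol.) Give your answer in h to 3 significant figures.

4.09 h

n(Zn) = 2.34 / 65.38 = 0.03579 mol
Zn²⁺ + 2e⁻ → Zn, so n(e⁻) = 2 × 0.03579 = 0.07158 mol
Q = 0.07158 × 96500 = 6907 C
t = Q / I = 6907 / 0.469 = 14730 s = 4.09 h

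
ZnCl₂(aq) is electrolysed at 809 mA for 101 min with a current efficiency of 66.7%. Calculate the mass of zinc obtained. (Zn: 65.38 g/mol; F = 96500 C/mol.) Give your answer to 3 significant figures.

Q = 0.809 × 6060 = 4903 C
n(e⁻) = 4903 / 96500 = 0.05081 mol
Zn²⁺ + 2e⁻ → Zn, so theoretical m(Zn) = 0.02541 × 65.38 = 1.661 g
Actual mass = 66.7% × 1.661 = 1.11 g

1.11 g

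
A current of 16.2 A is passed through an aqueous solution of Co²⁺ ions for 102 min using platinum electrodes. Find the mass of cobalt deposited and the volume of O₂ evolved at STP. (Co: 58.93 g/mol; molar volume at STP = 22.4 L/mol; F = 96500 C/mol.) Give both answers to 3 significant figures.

Q = 16.2 × 6120 = 99140 C; n(e⁻) = 99140 / 96500 = 1.027 mol
Cathode: Co²⁺ + 2e⁻ → Co → n(Co) = 1.027/2 = 0.5135 mol → 30.3 g
Anode: 2H₂O → O₂ + 4H⁺ + 4e⁻ → n(O₂) = 1.027/4 = 0.2568 mol → 5.75 L

30.3 g Co; 5.75 L O₂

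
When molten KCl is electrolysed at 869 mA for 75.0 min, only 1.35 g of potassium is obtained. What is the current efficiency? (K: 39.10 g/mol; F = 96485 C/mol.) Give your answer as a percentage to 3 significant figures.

85.2%

Q = 0.869 × 4500 = 3911 C
n(e⁻) = 3911 / 96485 = 0.04053 mol
K⁺ + e⁻ → K, so theoretical n(K) = 0.04053 mol → 1.585 g
Efficiency = 1.35 / 1.585 = 0.8517 = 85.2%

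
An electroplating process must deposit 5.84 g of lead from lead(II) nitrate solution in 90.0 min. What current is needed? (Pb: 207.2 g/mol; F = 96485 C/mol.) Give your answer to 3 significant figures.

1.01 A

n(Pb) = 5.84 / 207.2 = 0.02819 mol
Pb²⁺ + 2e⁻ → Pb, so n(e⁻) = 2 × 0.02819 = 0.05638 mol
Q = 0.05638 × 96485 = 5440 C
I = Q / t = 5440 / 5400 s = 1.01 A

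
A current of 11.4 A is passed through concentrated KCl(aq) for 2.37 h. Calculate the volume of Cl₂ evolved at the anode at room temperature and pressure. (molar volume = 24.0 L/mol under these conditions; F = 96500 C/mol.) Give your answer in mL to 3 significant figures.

Q = 11.4 A × 8532 s = 97260 C
Moles of electrons = 97260 / 96500 = 1.008 mol
2Cl⁻ → Cl₂ + 2e⁻, so n(Cl₂) = 1.008 / 2 = 0.5040 mol
V = 0.5040 × 24.0 = 12.10 L
= 12100 mL

12100 mL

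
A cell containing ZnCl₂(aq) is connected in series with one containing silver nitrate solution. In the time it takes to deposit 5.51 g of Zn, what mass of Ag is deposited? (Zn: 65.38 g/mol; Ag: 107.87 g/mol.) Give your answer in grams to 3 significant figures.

18.2 g

n(Zn) = 5.51 / 65.38 = 0.08428 mol
Zn²⁺ + 2e⁻ → Zn, so n(e⁻) = 2 × 0.08428 = 0.1686 mol
Same current for the same time ⇒ same n(e⁻) = 0.1686 mol in both cells.
Ag⁺ + e⁻ → Ag, so n(Ag) = 0.1686 mol
m(Ag) = 0.1686 × 107.87 = 18.2 g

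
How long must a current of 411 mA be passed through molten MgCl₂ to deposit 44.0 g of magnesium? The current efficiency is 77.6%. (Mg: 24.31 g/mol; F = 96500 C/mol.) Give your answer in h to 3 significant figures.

n(Mg) = 44.0 / 24.31 = 1.810 mol
Mg²⁺ + 2e⁻ → Mg, so n(e⁻) = 2 × 1.810 = 3.620 mol
Q = 3.620 × 96500 / 0.776 = 4.502×10^5 C
t = Q / I = 4.502×10^5 / 0.411 = 1.095×10^6 s = 304 h

304 h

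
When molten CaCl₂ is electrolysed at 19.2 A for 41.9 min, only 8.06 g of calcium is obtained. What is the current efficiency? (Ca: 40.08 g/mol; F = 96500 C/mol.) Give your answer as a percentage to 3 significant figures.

Q = 19.2 × 2514 = 48270 C
n(e⁻) = 48270 / 96500 = 0.5002 mol
Ca²⁺ + 2e⁻ → Ca, so theoretical n(Ca) = 0.2501 mol → 10.02 g
Efficiency = 8.06 / 10.02 = 0.8044 = 80.4%

80.4%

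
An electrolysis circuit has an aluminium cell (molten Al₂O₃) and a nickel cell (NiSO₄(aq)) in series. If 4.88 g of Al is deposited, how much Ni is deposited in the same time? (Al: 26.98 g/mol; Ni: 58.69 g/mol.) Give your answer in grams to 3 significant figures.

15.9 g

n(Al) = 4.88 / 26.98 = 0.1809 mol
Al³⁺ + 3e⁻ → Al, so n(e⁻) = 3 × 0.1809 = 0.5427 mol
Since the cells are in series, n(e⁻) in the Ni cell is also 0.5427 mol.
Ni²⁺ + 2e⁻ → Ni, so n(Ni) = 0.5427 / 2 = 0.2714 mol
m(Ni) = 0.2714 × 58.69 = 15.9 g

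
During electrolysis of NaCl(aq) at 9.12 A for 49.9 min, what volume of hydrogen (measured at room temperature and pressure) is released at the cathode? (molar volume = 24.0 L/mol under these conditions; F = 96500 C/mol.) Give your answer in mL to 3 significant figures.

Charge passed = 9.12 × 2994 = 27310 C
n(e⁻) = 27310 / 96500 = 0.2830 mol
2H⁺ + 2e⁻ → H₂, so n(H₂) = 0.2830 / 2 = 0.1415 mol
V = 0.1415 × 24.0 = 3.396 L
= 3400 mL

3400 mL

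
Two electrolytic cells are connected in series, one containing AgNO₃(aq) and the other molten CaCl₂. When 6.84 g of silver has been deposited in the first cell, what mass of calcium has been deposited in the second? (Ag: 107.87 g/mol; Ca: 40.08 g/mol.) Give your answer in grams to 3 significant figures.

1.27 g

n(Ag) = 6.84 / 107.87 = 0.06341 mol
Ag⁺ + e⁻ → Ag, so n(e⁻) = 0.06341 mol
The cells are in series, so the same charge (and hence the same n(e⁻) = 0.06341 mol) passes through both.
Ca²⁺ + 2e⁻ → Ca, so n(Ca) = 0.06341 / 2 = 0.03171 mol
m(Ca) = 0.03171 × 40.08 = 1.27 g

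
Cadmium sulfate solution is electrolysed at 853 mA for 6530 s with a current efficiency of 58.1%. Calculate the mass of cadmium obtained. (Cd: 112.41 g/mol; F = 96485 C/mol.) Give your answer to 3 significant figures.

1.89 g

Q = 0.853 × 6530 = 5570 C
n(e⁻) = 5570 / 96485 = 0.05773 mol
Cd²⁺ + 2e⁻ → Cd, so theoretical m(Cd) = 0.02887 × 112.41 = 3.245 g
Actual mass = 58.1% × 3.245 = 1.89 g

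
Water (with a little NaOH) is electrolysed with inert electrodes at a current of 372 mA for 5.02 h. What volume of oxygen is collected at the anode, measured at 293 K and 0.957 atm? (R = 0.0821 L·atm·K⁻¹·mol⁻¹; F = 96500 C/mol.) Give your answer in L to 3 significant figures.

Charge passed = 0.372 × 18072 = 6723 C
n(e⁻) = 6723 / 96500 = 0.06967 mol
2H₂O → O₂ + 4H⁺ + 4e⁻, so n(O₂) = 0.06967 / 4 = 0.01742 mol
V = nRT/P = 0.01742 × 0.0821 × 293 / 0.957 = 0.4379 L

0.438 L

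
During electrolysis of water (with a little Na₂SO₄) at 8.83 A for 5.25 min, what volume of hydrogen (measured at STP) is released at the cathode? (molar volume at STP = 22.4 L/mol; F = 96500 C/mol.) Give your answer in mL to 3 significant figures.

Q = It = 8.83 × 315 = 2781 C
n(e⁻) = Q/F = 2781/96500 = 0.02882 mol
2H⁺ + 2e⁻ → H₂, so n(H₂) = 0.02882 / 2 = 0.01441 mol
V = 0.01441 × 22.4 = 0.3228 L
= 323 mL

323 mL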